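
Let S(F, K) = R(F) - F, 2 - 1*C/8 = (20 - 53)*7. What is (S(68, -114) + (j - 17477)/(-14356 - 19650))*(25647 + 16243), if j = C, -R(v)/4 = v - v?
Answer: -48106371275/17003 ≈ -2.8293e+6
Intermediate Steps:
R(v) = 0 (R(v) = -4*(v - v) = -4*0 = 0)
C = 1864 (C = 16 - 8*(20 - 53)*7 = 16 - (-264)*7 = 16 - 8*(-231) = 16 + 1848 = 1864)
j = 1864
S(F, K) = -F (S(F, K) = 0 - F = -F)
(S(68, -114) + (j - 17477)/(-14356 - 19650))*(25647 + 16243) = (-1*68 + (1864 - 17477)/(-14356 - 19650))*(25647 + 16243) = (-68 - 15613/(-34006))*41890 = (-68 - 15613*(-1/34006))*41890 = (-68 + 15613/34006)*41890 = -2296795/34006*41890 = -48106371275/17003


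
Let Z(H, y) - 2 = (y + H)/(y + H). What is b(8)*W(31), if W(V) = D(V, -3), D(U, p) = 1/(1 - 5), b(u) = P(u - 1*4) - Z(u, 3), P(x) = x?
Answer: -¼ ≈ -0.25000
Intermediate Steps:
Z(H, y) = 3 (Z(H, y) = 2 + (y + H)/(y + H) = 2 + (H + y)/(H + y) = 2 + 1 = 3)
b(u) = -7 + u (b(u) = (u - 1*4) - 1*3 = (u - 4) - 3 = (-4 + u) - 3 = -7 + u)
D(U, p) = -¼ (D(U, p) = 1/(-4) = -¼)
W(V) = -¼
b(8)*W(31) = (-7 + 8)*(-¼) = 1*(-¼) = -¼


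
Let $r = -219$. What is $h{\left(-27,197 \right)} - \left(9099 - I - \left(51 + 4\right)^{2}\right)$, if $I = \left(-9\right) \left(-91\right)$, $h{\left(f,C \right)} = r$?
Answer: $-5474$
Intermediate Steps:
$h{\left(f,C \right)} = -219$
$I = 819$
$h{\left(-27,197 \right)} - \left(9099 - I - \left(51 + 4\right)^{2}\right) = -219 - \left(8280 - \left(51 + 4\right)^{2}\right) = -219 - \left(8280 - 3025\right) = -219 + \left(\left(3025 + 819\right) - 9099\right) = -219 + \left(3844 - 9099\right) = -219 - 5255 = -5474$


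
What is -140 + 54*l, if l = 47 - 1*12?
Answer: 1750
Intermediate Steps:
l = 35 (l = 47 - 12 = 35)
-140 + 54*l = -140 + 54*35 = -140 + 1890 = 1750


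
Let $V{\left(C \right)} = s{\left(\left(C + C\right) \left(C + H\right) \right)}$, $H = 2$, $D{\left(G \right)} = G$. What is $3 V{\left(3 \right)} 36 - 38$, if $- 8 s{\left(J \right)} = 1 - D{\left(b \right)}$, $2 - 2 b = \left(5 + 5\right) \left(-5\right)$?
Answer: $\frac{599}{2} \approx 299.5$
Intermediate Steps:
$b = 26$ ($b = 1 - \frac{\left(5 + 5\right) \left(-5\right)}{2} = 1 - \frac{10 \left(-5\right)}{2} = 1 - -25 = 1 + 25 = 26$)
$s{\left(J \right)} = \frac{25}{8}$ ($s{\left(J \right)} = - \frac{1 - 26}{8} = \left(- \frac{1}{8}\right) \left(-25\right) = \frac{25}{8}$)
$V{\left(C \right)} = \frac{25}{8}$
$3 V{\left(3 \right)} 36 - 38 = 3 \cdot \frac{25}{8} \cdot 36 - 38 = \frac{75}{8} \cdot 36 - 38 = \frac{675}{2} - 38 = \frac{599}{2}$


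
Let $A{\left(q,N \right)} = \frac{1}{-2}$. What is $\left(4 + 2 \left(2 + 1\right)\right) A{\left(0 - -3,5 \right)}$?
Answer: $-5$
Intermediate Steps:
$A{\left(q,N \right)} = - \frac{1}{2}$
$\left(4 + 2 \left(2 + 1\right)\right) A{\left(0 - -3,5 \right)} = \left(4 + 2 \left(2 + 1\right)\right) \left(- \frac{1}{2}\right) = \left(4 + 2 \cdot 3\right) \left(- \frac{1}{2}\right) = \left(4 + 6\right) \left(- \frac{1}{2}\right) = 10 \left(- \frac{1}{2}\right) = -5$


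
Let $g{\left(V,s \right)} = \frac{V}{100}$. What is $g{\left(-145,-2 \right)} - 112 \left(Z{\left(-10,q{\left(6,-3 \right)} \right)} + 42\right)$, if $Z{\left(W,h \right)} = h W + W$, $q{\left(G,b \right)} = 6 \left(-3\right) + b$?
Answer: $- \frac{542109}{20} \approx -27105.0$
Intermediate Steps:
$q{\left(G,b \right)} = -18 + b$
$g{\left(V,s \right)} = \frac{V}{100}$ ($g{\left(V,s \right)} = V \frac{1}{100} = \frac{V}{100}$)
$Z{\left(W,h \right)} = W + W h$ ($Z{\left(W,h \right)} = W h + W = W + W h$)
$g{\left(-145,-2 \right)} - 112 \left(Z{\left(-10,q{\left(6,-3 \right)} \right)} + 42\right) = \frac{1}{100} \left(-145\right) - 112 \left(- 10 \left(1 - 21\right) + 42\right) = - \frac{29}{20} - 112 \left(- 10 \left(1 - 21\right) + 42\right) = - \frac{29}{20} - 112 \left(\left(-10\right) \left(-20\right) + 42\right) = - \frac{29}{20} - 112 \left(200 + 42\right) = - \frac{29}{20} - 27104 = - \frac{542109}{20}$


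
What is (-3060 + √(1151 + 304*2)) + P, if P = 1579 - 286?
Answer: -1767 + √1759 ≈ -1725.1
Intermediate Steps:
P = 1293
(-3060 + √(1151 + 304*2)) + P = (-3060 + √(1151 + 304*2)) + 1293 = (-3060 + √(1151 + 608)) + 1293 = (-3060 + √1759) + 1293 = -1767 + √1759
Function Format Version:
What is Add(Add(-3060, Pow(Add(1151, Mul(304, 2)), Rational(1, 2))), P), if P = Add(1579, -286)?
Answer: Add(-1767, Pow(1759, Rational(1, 2))) ≈ -1725.1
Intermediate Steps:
P = 1293
Add(Add(-3060, Pow(Add(1151, Mul(304, 2)), Rational(1, 2))), P) = Add(Add(-3060, Pow(Add(1151, Mul(304, 2)), Rational(1, 2))), 1293) = Add(Add(-3060, Pow(Add(1151, 608), Rational(1, 2))), 1293) = Add(Add(-3060, Pow(1759, Rational(1, 2))), 1293) = Add(-1767, Pow(1759, Rational(1, 2)))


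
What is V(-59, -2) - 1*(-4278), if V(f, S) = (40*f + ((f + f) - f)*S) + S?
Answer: 2034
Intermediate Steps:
V(f, S) = S + 40*f + S*f (V(f, S) = (40*f + (2*f - f)*S) + S = (40*f + f*S) + S = (40*f + S*f) + S = S + 40*f + S*f)
V(-59, -2) - 1*(-4278) = (-2 + 40*(-59) - 2*(-59)) - 1*(-4278) = (-2 - 2360 + 118) + 4278 = -2244 + 4278 = 2034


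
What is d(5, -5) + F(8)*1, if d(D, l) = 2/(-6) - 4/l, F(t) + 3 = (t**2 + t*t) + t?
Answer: 2002/15 ≈ 133.47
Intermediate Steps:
F(t) = -3 + t + 2*t**2 (F(t) = -3 + ((t**2 + t*t) + t) = -3 + ((t**2 + t**2) + t) = -3 + (2*t**2 + t) = -3 + (t + 2*t**2) = -3 + t + 2*t**2)
d(D, l) = -1/3 - 4/l (d(D, l) = 2*(-1/6) - 4/l = -1/3 - 4/l)
d(5, -5) + F(8)*1 = (1/3)*(-12 - 1*(-5))/(-5) + (-3 + 8 + 2*8**2)*1 = (1/3)*(-1/5)*(-12 + 5) + (-3 + 8 + 2*64)*1 = (1/3)*(-1/5)*(-7) + (-3 + 8 + 128)*1 = 7/15 + 133*1 = 7/15 + 133 = 2002/15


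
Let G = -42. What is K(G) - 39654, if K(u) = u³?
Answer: -113742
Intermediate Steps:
K(G) - 39654 = (-42)³ - 39654 = -74088 - 39654 = -113742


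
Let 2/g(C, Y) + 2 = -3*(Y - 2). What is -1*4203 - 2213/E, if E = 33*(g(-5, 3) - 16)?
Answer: -11362253/2706 ≈ -4198.9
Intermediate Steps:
g(C, Y) = 2/(4 - 3*Y) (g(C, Y) = 2/(-2 - 3*(Y - 2)) = 2/(-2 - 3*(-2 + Y)) = 2/(-2 + (6 - 3*Y)) = 2/(4 - 3*Y))
E = -2706/5 (E = 33*(-2/(-4 + 3*3) - 16) = 33*(-2/(-4 + 9) - 16) = 33*(-2/5 - 16) = 33*(-2*⅕ - 16) = 33*(-⅖ - 16) = 33*(-82/5) = -2706/5 ≈ -541.20)
-1*4203 - 2213/E = -1*4203 - 2213/(-2706/5) = -4203 - 2213*(-5)/2706 = -4203 - 1*(-11065/2706) = -4203 + 11065/2706 = -11362253/2706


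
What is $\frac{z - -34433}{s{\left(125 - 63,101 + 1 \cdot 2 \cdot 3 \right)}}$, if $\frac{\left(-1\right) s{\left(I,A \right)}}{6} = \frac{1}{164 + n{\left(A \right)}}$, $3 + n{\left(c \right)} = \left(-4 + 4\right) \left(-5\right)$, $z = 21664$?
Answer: $- \frac{3010539}{2} \approx -1.5053 \cdot 10^{6}$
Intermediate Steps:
$n{\left(c \right)} = -3$ ($n{\left(c \right)} = -3 + \left(-4 + 4\right) \left(-5\right) = -3 + 0 \left(-5\right) = -3 + 0 = -3$)
$s{\left(I,A \right)} = - \frac{6}{161}$ ($s{\left(I,A \right)} = - \frac{6}{164 - 3} = - \frac{6}{161}$)
$\frac{z - -34433}{s{\left(125 - 63,101 + 1 \cdot 2 \cdot 3 \right)}} = \frac{21664 - -34433}{- \frac{6}{161}} = \left(21664 + 34433\right) \left(- \frac{161}{6}\right) = 56097 \left(- \frac{161}{6}\right) = - \frac{3010539}{2}$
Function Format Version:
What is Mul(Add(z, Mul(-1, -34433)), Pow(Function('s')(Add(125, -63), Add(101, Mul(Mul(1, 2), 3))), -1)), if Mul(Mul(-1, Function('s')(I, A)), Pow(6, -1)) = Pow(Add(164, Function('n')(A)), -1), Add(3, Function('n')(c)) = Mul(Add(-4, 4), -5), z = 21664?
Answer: Rational(-3010539, 2) ≈ -1.5053e+6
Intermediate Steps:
Function('n')(c) = -3 (Function('n')(c) = Add(-3, Mul(Add(-4, 4), -5)) = Add(-3, Mul(0, -5)) = Add(-3, 0) = -3)
Function('s')(I, A) = Rational(-6, 161) (Function('s')(I, A) = Mul(-6, Pow(Add(164, -3), -1)) = Mul(-6, Pow(161, -1)) = Mul(-6, Rational(1, 161)) = Rational(-6, 161))
Mul(Add(z, Mul(-1, -34433)), Pow(Function('s')(Add(125, -63), Add(101, Mul(Mul(1, 2), 3))), -1)) = Mul(Add(21664, Mul(-1, -34433)), Pow(Rational(-6, 161), -1)) = Mul(Add(21664, 34433), Rational(-161, 6)) = Mul(56097, Rational(-161, 6)) = Rational(-3010539, 2)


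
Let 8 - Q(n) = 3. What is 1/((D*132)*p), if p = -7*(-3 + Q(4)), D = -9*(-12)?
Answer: -1/199584 ≈ -5.0104e-6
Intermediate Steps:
Q(n) = 5 (Q(n) = 8 - 1*3 = 8 - 3 = 5)
D = 108
p = -14 (p = -7*(-3 + 5) = -7*2 = -14)
1/((D*132)*p) = 1/((108*132)*(-14)) = 1/(14256*(-14)) = 1/(-199584) = -1/199584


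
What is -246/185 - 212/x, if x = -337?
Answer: -43682/62345 ≈ -0.70065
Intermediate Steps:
-246/185 - 212/x = -246/185 - 212/(-337) = -246*1/185 - 212*(-1/337) = -246/185 + 212/337 = -43682/62345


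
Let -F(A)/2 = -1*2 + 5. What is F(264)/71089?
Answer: -6/71089 ≈ -8.4401e-5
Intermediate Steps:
F(A) = -6 (F(A) = -2*(-1*2 + 5) = -2*(-2 + 5) = -2*3 = -6)
F(264)/71089 = -6/71089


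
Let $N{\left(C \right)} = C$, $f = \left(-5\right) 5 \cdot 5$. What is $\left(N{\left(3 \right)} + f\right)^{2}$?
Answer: $14884$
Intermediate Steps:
$f = -125$ ($f = \left(-25\right) 5 = -125$)
$\left(N{\left(3 \right)} + f\right)^{2} = \left(3 - 125\right)^{2} = \left(-122\right)^{2} = 14884$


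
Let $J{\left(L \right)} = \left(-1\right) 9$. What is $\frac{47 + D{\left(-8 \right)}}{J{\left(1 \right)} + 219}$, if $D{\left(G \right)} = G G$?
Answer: $\frac{37}{70} \approx 0.52857$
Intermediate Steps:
$J{\left(L \right)} = -9$
$D{\left(G \right)} = G^{2}$
$\frac{47 + D{\left(-8 \right)}}{J{\left(1 \right)} + 219} = \frac{47 + \left(-8\right)^{2}}{-9 + 219} = \frac{47 + 64}{210} = 111 \cdot \frac{1}{210} = \frac{37}{70}$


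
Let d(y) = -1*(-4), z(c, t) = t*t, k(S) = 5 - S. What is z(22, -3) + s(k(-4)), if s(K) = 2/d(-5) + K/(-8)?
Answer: 67/8 ≈ 8.3750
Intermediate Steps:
z(c, t) = t²
d(y) = 4
s(K) = ½ - K/8 (s(K) = 2/4 + K/(-8) = 2*(¼) + K*(-⅛) = ½ - K/8)
z(22, -3) + s(k(-4)) = (-3)² + (½ - (5 - 1*(-4))/8) = 9 + (½ - (5 + 4)/8) = 9 + (½ - ⅛*9) = 9 + (½ - 9/8) = 9 - 5/8 = 67/8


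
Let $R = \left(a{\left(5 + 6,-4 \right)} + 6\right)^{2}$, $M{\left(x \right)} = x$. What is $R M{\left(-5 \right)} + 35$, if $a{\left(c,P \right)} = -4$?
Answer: $15$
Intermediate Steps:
$R = 4$ ($R = \left(-4 + 6\right)^{2} = 2^{2} = 4$)
$R M{\left(-5 \right)} + 35 = 4 \left(-5\right) + 35 = -20 + 35 = 15$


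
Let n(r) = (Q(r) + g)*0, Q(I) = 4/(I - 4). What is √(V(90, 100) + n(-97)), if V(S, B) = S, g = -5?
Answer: 3*√10 ≈ 9.4868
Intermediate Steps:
Q(I) = 4/(-4 + I)
n(r) = 0 (n(r) = (4/(-4 + r) - 5)*0 = (-5 + 4/(-4 + r))*0 = 0)
√(V(90, 100) + n(-97)) = √(90 + 0) = √90 = 3*√10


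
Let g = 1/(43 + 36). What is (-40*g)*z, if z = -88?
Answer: 3520/79 ≈ 44.557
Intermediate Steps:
g = 1/79 ≈ 0.012658
(-40*g)*z = -40*1/79*(-88) = -40/79*(-88) = 3520/79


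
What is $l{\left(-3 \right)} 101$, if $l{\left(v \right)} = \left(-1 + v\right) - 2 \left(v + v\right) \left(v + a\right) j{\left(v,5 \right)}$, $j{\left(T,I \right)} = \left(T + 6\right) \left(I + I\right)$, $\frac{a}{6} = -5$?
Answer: $4799520$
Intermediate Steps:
$a = -30$ ($a = 6 \left(-5\right) = -30$)
$j{\left(T,I \right)} = 2 I \left(6 + T\right)$ ($j{\left(T,I \right)} = \left(6 + T\right) 2 I = 2 I \left(6 + T\right)$)
$l{\left(v \right)} = - 4 v \left(-1 + v\right) \left(-30 + v\right) \left(60 + 10 v\right)$ ($l{\left(v \right)} = \left(-1 + v\right) - 2 \left(v + v\right) \left(v - 30\right) 2 \cdot 5 \left(6 + v\right) = \left(-1 + v\right) - 2 \cdot 2 v \left(-30 + v\right) \left(60 + 10 v\right) = \left(-1 + v\right) - 4 v \left(-30 + v\right) \left(60 + 10 v\right) = \left(-1 + v\right) \left(- 4 v \left(-30 + v\right) \left(60 + 10 v\right)\right) = - 4 v \left(-1 + v\right) \left(-30 + v\right) \left(60 + 10 v\right)$)
$l{\left(-3 \right)} 101 = \left(-40\right) \left(-3\right) \left(6 - 3\right) \left(30 + \left(-3\right)^{2} - -93\right) 101 = \left(-40\right) \left(-3\right) 3 \left(30 + 9 + 93\right) 101 = \left(-40\right) \left(-3\right) 3 \cdot 132 \cdot 101 = 47520 \cdot 101 = 4799520$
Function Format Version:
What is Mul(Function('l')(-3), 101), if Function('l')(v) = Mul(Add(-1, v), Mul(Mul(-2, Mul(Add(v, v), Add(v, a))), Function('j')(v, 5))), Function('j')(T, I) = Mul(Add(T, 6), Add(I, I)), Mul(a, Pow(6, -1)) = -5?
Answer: 4799520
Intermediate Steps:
a = -30 (a = Mul(6, -5) = -30)
Function('j')(T, I) = Mul(2, I, Add(6, T)) (Function('j')(T, I) = Mul(Add(6, T), Mul(2, I)) = Mul(2, I, Add(6, T)))
Function('l')(v) = Mul(-4, v, Add(-1, v), Add(-30, v), Add(60, Mul(10, v))) (Function('l')(v) = Mul(Add(-1, v), Mul(Mul(-2, Mul(Add(v, v), Add(v, -30))), Mul(2, 5, Add(6, v)))) = Mul(Add(-1, v), Mul(Mul(-2, Mul(Mul(2, v), Add(-30, v))), Add(60, Mul(10, v)))) = Mul(Add(-1, v), Mul(Mul(-2, Mul(2, v, Add(-30, v))), Add(60, Mul(10, v)))) = Mul(Add(-1, v), Mul(Mul(-4, v, Add(-30, v)), Add(60, Mul(10, v)))) = Mul(Add(-1, v), Mul(-4, v, Add(-30, v), Add(60, Mul(10, v)))) = Mul(-4, v, Add(-1, v), Add(-30, v), Add(60, Mul(10, v))))
Mul(Function('l')(-3), 101) = Mul(Mul(-40, -3, Add(6, -3), Add(30, Pow(-3, 2), Mul(-31, -3))), 101) = Mul(Mul(-40, -3, 3, Add(30, 9, 93)), 101) = Mul(Mul(-40, -3, 3, 132), 101) = Mul(47520, 101) = 4799520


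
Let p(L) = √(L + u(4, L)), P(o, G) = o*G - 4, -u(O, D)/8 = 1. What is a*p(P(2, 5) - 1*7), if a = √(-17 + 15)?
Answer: -3*√2 ≈ -4.2426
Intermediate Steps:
u(O, D) = -8 (u(O, D) = -8*1 = -8)
P(o, G) = -4 + G*o (P(o, G) = G*o - 4 = -4 + G*o)
p(L) = √(-8 + L) (p(L) = √(L - 8) = √(-8 + L))
a = I*√2 (a = √(-2) = I*√2 ≈ 1.4142*I)
a*p(P(2, 5) - 1*7) = (I*√2)*√(-8 + ((-4 + 5*2) - 1*7)) = (I*√2)*√(-8 + ((-4 + 10) - 7)) = (I*√2)*√(-8 + (6 - 7)) = (I*√2)*√(-8 - 1) = (I*√2)*√(-9) = (I*√2)*(3*I) = -3*√2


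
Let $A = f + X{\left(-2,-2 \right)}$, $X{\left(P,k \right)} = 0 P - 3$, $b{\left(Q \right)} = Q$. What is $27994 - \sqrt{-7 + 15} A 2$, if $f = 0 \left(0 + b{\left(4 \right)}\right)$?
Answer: $27994 + 12 \sqrt{2} \approx 28011.0$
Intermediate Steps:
$X{\left(P,k \right)} = -3$ ($X{\left(P,k \right)} = 0 - 3 = -3$)
$f = 0$ ($f = 0 \left(0 + 4\right) = 0 \cdot 4 = 0$)
$A = -3$ ($A = 0 - 3 = -3$)
$27994 - \sqrt{-7 + 15} A 2 = 27994 - \sqrt{-7 + 15} \left(-3\right) 2 = 27994 - \sqrt{8} \left(-3\right) 2 = 27994 - 2 \sqrt{2} \left(-3\right) 2 = 27994 - - 6 \sqrt{2} \cdot 2 = 27994 - - 12 \sqrt{2} = 27994 + 12 \sqrt{2}$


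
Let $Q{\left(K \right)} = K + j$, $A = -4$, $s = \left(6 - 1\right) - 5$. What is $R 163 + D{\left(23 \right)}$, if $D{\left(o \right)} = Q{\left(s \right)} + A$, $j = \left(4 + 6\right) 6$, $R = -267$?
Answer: $-43465$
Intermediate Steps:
$s = 0$ ($s = 5 - 5 = 0$)
$j = 60$ ($j = 10 \cdot 6 = 60$)
$Q{\left(K \right)} = 60 + K$ ($Q{\left(K \right)} = K + 60 = 60 + K$)
$D{\left(o \right)} = 56$ ($D{\left(o \right)} = \left(60 + 0\right) - 4 = 60 - 4 = 56$)
$R 163 + D{\left(23 \right)} = \left(-267\right) 163 + 56 = -43521 + 56 = -43465$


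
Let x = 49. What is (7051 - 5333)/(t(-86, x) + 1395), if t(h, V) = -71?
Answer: 859/662 ≈ 1.2976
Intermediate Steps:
(7051 - 5333)/(t(-86, x) + 1395) = (7051 - 5333)/(-71 + 1395) = 1718/1324 = 1718*(1/1324) = 859/662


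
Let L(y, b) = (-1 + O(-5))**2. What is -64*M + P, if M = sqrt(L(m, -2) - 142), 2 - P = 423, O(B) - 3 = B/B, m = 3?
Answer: -421 - 64*I*sqrt(133) ≈ -421.0 - 738.08*I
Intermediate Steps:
O(B) = 4 (O(B) = 3 + B/B = 3 + 1 = 4)
P = -421 (P = 2 - 1*423 = 2 - 423 = -421)
L(y, b) = 9 (L(y, b) = (-1 + 4)**2 = 3**2 = 9)
M = I*sqrt(133) (M = sqrt(9 - 142) = sqrt(-133) = I*sqrt(133) ≈ 11.533*I)
-64*M + P = -64*I*sqrt(133) - 421 = -421 - 64*I*sqrt(133)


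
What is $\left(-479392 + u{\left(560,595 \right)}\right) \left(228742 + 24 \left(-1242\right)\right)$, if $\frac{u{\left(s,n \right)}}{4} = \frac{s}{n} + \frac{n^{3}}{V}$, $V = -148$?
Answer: $- \frac{45432992473650}{37} \approx -1.2279 \cdot 10^{12}$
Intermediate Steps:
$u{\left(s,n \right)} = - \frac{n^{3}}{37} + \frac{4 s}{n}$ ($u{\left(s,n \right)} = 4 \left(\frac{s}{n} + \frac{n^{3}}{-148}\right) = 4 \left(\frac{s}{n} + n^{3} \left(- \frac{1}{148}\right)\right) = 4 \left(\frac{s}{n} - \frac{n^{3}}{148}\right) = 4 \left(- \frac{n^{3}}{148} + \frac{s}{n}\right) = - \frac{n^{3}}{37} + \frac{4 s}{n}$)
$\left(-479392 + u{\left(560,595 \right)}\right) \left(228742 + 24 \left(-1242\right)\right) = \left(-479392 + \frac{- 595^{4} + 148 \cdot 560}{37 \cdot 595}\right) \left(228742 + 24 \left(-1242\right)\right) = \left(-479392 + \frac{1}{37} \cdot \frac{1}{595} \left(\left(-1\right) 125333700625 + 82880\right)\right) \left(228742 - 29808\right) = \left(-479392 + \frac{1}{37} \cdot \frac{1}{595} \left(-125333700625 + 82880\right)\right) 198934 = \left(-479392 + \frac{1}{37} \cdot \frac{1}{595} \left(-125333617745\right)\right) 198934 = \left(-479392 - \frac{3580960507}{629}\right) 198934 = \left(- \frac{3882498075}{629}\right) 198934 = - \frac{45432992473650}{37}$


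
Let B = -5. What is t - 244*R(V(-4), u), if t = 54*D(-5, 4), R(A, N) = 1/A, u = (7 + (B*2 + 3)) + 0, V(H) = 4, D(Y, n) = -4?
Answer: -277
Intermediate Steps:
u = 0 (u = (7 + (-5*2 + 3)) + 0 = (7 + (-10 + 3)) + 0 = (7 - 7) + 0 = 0 + 0 = 0)
t = -216 (t = 54*(-4) = -216)
t - 244*R(V(-4), u) = -216 - 244/4 = -216 - 244*1/4 = -216 - 61 = -277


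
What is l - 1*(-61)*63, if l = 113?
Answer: 3956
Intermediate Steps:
l - 1*(-61)*63 = 113 - 1*(-61)*63 = 113 + 61*63 = 113 + 3843 = 3956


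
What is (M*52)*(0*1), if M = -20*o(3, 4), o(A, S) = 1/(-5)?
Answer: 0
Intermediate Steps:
o(A, S) = -1/5
M = 4 (M = -20*(-1/5) = 4)
(M*52)*(0*1) = (4*52)*(0*1) = 208*0 = 0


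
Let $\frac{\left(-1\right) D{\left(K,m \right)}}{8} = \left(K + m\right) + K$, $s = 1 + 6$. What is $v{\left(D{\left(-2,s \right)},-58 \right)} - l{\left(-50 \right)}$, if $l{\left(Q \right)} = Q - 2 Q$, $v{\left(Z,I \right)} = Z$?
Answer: $-74$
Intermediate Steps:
$s = 7$
$D{\left(K,m \right)} = - 16 K - 8 m$ ($D{\left(K,m \right)} = - 8 \left(\left(K + m\right) + K\right) = - 8 \left(m + 2 K\right) = - 16 K - 8 m$)
$l{\left(Q \right)} = - Q$
$v{\left(D{\left(-2,s \right)},-58 \right)} - l{\left(-50 \right)} = \left(\left(-16\right) \left(-2\right) - 56\right) - \left(-1\right) \left(-50\right) = \left(32 - 56\right) - 50 = -24 - 50 = -74$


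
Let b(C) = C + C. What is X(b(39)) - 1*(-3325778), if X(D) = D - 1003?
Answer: 3324853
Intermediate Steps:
b(C) = 2*C
X(D) = -1003 + D
X(b(39)) - 1*(-3325778) = (-1003 + 2*39) - 1*(-3325778) = (-1003 + 78) + 3325778 = -925 + 3325778 = 3324853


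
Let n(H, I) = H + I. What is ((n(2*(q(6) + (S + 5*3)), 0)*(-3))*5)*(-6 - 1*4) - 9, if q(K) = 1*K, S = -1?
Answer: 5991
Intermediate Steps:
q(K) = K
((n(2*(q(6) + (S + 5*3)), 0)*(-3))*5)*(-6 - 1*4) - 9 = (((2*(6 + (-1 + 5*3)) + 0)*(-3))*5)*(-6 - 1*4) - 9 = (((2*(6 + (-1 + 15)) + 0)*(-3))*5)*(-6 - 4) - 9 = (((2*(6 + 14) + 0)*(-3))*5)*(-10) - 9 = (((2*20 + 0)*(-3))*5)*(-10) - 9 = (((40 + 0)*(-3))*5)*(-10) - 9 = ((40*(-3))*5)*(-10) - 9 = -120*5*(-10) - 9 = -600*(-10) - 9 = 6000 - 9 = 5991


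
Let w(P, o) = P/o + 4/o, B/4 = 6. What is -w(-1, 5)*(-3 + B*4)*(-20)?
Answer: 1116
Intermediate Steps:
B = 24 (B = 4*6 = 24)
w(P, o) = 4/o + P/o
-w(-1, 5)*(-3 + B*4)*(-20) = -((4 - 1)/5)*(-3 + 24*4)*(-20) = -((⅕)*3)*(-3 + 96)*(-20) = -(⅗)*93*(-20) = -279*(-20)/5 = -1*(-1116) = 1116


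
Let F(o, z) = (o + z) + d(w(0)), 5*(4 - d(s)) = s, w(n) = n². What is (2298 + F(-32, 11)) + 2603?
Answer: 4884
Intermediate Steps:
d(s) = 4 - s/5
F(o, z) = 4 + o + z (F(o, z) = (o + z) + (4 - ⅕*0²) = (o + z) + (4 - ⅕*0) = (o + z) + (4 + 0) = (o + z) + 4 = 4 + o + z)
(2298 + F(-32, 11)) + 2603 = (2298 + (4 - 32 + 11)) + 2603 = (2298 - 17) + 2603 = 2281 + 2603 = 4884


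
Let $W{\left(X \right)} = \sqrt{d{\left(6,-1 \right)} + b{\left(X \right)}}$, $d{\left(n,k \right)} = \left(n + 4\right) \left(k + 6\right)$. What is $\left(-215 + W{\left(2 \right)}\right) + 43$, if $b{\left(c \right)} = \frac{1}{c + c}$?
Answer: $-172 + \frac{\sqrt{201}}{2} \approx -164.91$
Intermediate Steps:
$d{\left(n,k \right)} = \left(4 + n\right) \left(6 + k\right)$
$b{\left(c \right)} = \frac{1}{2 c}$
$W{\left(X \right)} = \sqrt{50 + \frac{1}{2 X}}$ ($W{\left(X \right)} = \sqrt{\left(24 + 4 \left(-1\right) + 6 \cdot 6 - 6\right) + \frac{1}{2 X}} = \sqrt{\left(24 - 4 + 36 - 6\right) + \frac{1}{2 X}} = \sqrt{50 + \frac{1}{2 X}}$)
$\left(-215 + W{\left(2 \right)}\right) + 43 = \left(-215 + \frac{\sqrt{200 + \frac{2}{2}}}{2}\right) + 43 = \left(-215 + \frac{\sqrt{200 + 2 \cdot \frac{1}{2}}}{2}\right) + 43 = \left(-215 + \frac{\sqrt{200 + 1}}{2}\right) + 43 = \left(-215 + \frac{\sqrt{201}}{2}\right) + 43 = -172 + \frac{\sqrt{201}}{2}$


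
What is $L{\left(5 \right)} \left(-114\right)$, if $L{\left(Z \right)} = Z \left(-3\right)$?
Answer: $1710$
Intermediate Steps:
$L{\left(Z \right)} = - 3 Z$
$L{\left(5 \right)} \left(-114\right) = \left(-3\right) 5 \left(-114\right) = \left(-15\right) \left(-114\right) = 1710$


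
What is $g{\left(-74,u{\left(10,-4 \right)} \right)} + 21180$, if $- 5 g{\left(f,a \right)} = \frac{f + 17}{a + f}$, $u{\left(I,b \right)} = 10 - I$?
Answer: $\frac{7836543}{370} \approx 21180.0$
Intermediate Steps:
$g{\left(f,a \right)} = - \frac{17 + f}{5 \left(a + f\right)}$ ($g{\left(f,a \right)} = - \frac{\left(f + 17\right) \frac{1}{a + f}}{5} = - \frac{\left(17 + f\right) \frac{1}{a + f}}{5} = - \frac{\frac{1}{a + f} \left(17 + f\right)}{5} = - \frac{17 + f}{5 \left(a + f\right)}$)
$g{\left(-74,u{\left(10,-4 \right)} \right)} + 21180 = \frac{-17 - -74}{5 \left(\left(10 - 10\right) - 74\right)} + 21180 = \frac{-17 + 74}{5 \left(\left(10 - 10\right) - 74\right)} + 21180 = \frac{1}{5} \frac{1}{0 - 74} \cdot 57 + 21180 = \frac{1}{5} \frac{1}{-74} \cdot 57 + 21180 = \frac{1}{5} \left(- \frac{1}{74}\right) 57 + 21180 = - \frac{57}{370} + 21180 = \frac{7836543}{370}$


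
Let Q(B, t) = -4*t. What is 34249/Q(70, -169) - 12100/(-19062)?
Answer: 330517019/6442956 ≈ 51.299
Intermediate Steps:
34249/Q(70, -169) - 12100/(-19062) = 34249/((-4*(-169))) - 12100/(-19062) = 34249/676 - 12100*(-1/19062) = 34249*(1/676) + 6050/9531 = 34249/676 + 6050/9531 = 330517019/6442956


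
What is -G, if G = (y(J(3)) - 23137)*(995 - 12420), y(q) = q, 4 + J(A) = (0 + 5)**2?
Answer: -264100300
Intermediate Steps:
J(A) = 21 (J(A) = -4 + (0 + 5)**2 = -4 + 5**2 = -4 + 25 = 21)
G = 264100300 (G = (21 - 23137)*(995 - 12420) = -23116*(-11425) = 264100300)
-G = -1*264100300 = -264100300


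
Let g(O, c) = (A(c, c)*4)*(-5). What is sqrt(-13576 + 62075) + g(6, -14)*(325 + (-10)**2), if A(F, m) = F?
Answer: 119000 + sqrt(48499) ≈ 1.1922e+5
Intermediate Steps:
g(O, c) = -20*c (g(O, c) = (c*4)*(-5) = (4*c)*(-5) = -20*c)
sqrt(-13576 + 62075) + g(6, -14)*(325 + (-10)**2) = sqrt(-13576 + 62075) + (-20*(-14))*(325 + (-10)**2) = sqrt(48499) + 280*(325 + 100) = sqrt(48499) + 280*425 = sqrt(48499) + 119000 = 119000 + sqrt(48499)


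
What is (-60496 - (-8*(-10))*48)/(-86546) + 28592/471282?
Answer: 8198730496/10196892993 ≈ 0.80404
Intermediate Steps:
(-60496 - (-8*(-10))*48)/(-86546) + 28592/471282 = (-60496 - 80*48)*(-1/86546) + 28592*(1/471282) = (-60496 - 1*3840)*(-1/86546) + 14296/235641 = (-60496 - 3840)*(-1/86546) + 14296/235641 = -64336*(-1/86546) + 14296/235641 = 32168/43273 + 14296/235641 = 8198730496/10196892993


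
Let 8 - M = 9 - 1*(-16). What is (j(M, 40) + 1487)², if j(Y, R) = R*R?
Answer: 9529569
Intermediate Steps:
M = -17 (M = 8 - (9 - 1*(-16)) = 8 - (9 + 16) = 8 - 1*25 = 8 - 25 = -17)
j(Y, R) = R²
(j(M, 40) + 1487)² = (40² + 1487)² = (1600 + 1487)² = 3087² = 9529569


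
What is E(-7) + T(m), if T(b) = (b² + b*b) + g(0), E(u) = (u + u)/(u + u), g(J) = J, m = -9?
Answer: 163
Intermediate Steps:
E(u) = 1 (E(u) = (2*u)/((2*u)) = (2*u)*(1/(2*u)) = 1)
T(b) = 2*b² (T(b) = (b² + b*b) + 0 = (b² + b²) + 0 = 2*b² + 0 = 2*b²)
E(-7) + T(m) = 1 + 2*(-9)² = 1 + 2*81 = 1 + 162 = 163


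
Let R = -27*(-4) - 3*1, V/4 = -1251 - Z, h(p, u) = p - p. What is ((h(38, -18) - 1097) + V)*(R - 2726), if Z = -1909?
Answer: -4023235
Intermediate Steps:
h(p, u) = 0
V = 2632 (V = 4*(-1251 - 1*(-1909)) = 4*(-1251 + 1909) = 4*658 = 2632)
R = 105 (R = 108 - 3 = 105)
((h(38, -18) - 1097) + V)*(R - 2726) = ((0 - 1097) + 2632)*(105 - 2726) = (-1097 + 2632)*(-2621) = 1535*(-2621) = -4023235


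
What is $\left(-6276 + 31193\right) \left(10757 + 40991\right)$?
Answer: $1289404916$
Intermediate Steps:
$\left(-6276 + 31193\right) \left(10757 + 40991\right) = 24917 \cdot 51748 = 1289404916$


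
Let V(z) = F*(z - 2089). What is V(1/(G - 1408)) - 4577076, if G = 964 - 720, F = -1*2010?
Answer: -73367749/194 ≈ -3.7818e+5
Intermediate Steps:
F = -2010
G = 244
V(z) = 4198890 - 2010*z (V(z) = -2010*(z - 2089) = -2010*(-2089 + z) = 4198890 - 2010*z)
V(1/(G - 1408)) - 4577076 = (4198890 - 2010/(244 - 1408)) - 4577076 = (4198890 - 2010/(-1164)) - 4577076 = (4198890 - 2010*(-1/1164)) - 4577076 = (4198890 + 335/194) - 4577076 = 814584995/194 - 4577076 = -73367749/194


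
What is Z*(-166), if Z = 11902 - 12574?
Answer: 111552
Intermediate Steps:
Z = -672
Z*(-166) = -672*(-166) = 111552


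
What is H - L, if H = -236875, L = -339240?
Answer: 102365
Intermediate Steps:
H - L = -236875 - 1*(-339240) = -236875 + 339240 = 102365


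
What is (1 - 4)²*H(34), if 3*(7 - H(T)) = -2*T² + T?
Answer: 6897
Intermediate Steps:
H(T) = 7 - T/3 + 2*T²/3 (H(T) = 7 - (-2*T² + T)/3 = 7 - (T - 2*T²)/3 = 7 + (-T/3 + 2*T²/3) = 7 - T/3 + 2*T²/3)
(1 - 4)²*H(34) = (1 - 4)²*(7 - ⅓*34 + (⅔)*34²) = (-3)²*(7 - 34/3 + (⅔)*1156) = 9*(7 - 34/3 + 2312/3) = 9*(2299/3) = 6897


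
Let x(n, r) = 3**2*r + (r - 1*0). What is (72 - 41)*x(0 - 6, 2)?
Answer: 620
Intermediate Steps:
x(n, r) = 10*r (x(n, r) = 9*r + (r + 0) = 9*r + r = 10*r)
(72 - 41)*x(0 - 6, 2) = (72 - 41)*(10*2) = 31*20 = 620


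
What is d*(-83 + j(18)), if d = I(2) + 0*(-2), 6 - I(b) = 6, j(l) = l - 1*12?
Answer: 0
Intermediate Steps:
j(l) = -12 + l (j(l) = l - 12 = -12 + l)
I(b) = 0 (I(b) = 6 - 1*6 = 6 - 6 = 0)
d = 0 (d = 0 + 0*(-2) = 0 + 0 = 0)
d*(-83 + j(18)) = 0*(-83 + (-12 + 18)) = 0*(-83 + 6) = 0*(-77) = 0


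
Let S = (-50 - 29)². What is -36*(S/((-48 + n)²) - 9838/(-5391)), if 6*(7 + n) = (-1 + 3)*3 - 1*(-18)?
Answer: -26326164/173111 ≈ -152.08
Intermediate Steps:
S = 6241 (S = (-79)² = 6241)
n = -3 (n = -7 + ((-1 + 3)*3 - 1*(-18))/6 = -7 + (2*3 + 18)/6 = -7 + (6 + 18)/6 = -7 + (⅙)*24 = -7 + 4 = -3)
-36*(S/((-48 + n)²) - 9838/(-5391)) = -36*(6241/((-48 - 3)²) - 9838/(-5391)) = -36*(6241/((-51)²) - 9838*(-1/5391)) = -36*(6241/2601 + 9838/5391) = -36*2193847/519333 = -26326164/173111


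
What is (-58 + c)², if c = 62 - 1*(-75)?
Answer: 6241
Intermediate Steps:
c = 137 (c = 62 + 75 = 137)
(-58 + c)² = (-58 + 137)² = 79² = 6241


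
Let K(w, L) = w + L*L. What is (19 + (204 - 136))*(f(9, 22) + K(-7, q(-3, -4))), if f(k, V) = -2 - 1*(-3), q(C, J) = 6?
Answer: 2610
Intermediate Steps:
f(k, V) = 1 (f(k, V) = -2 + 3 = 1)
K(w, L) = w + L**2
(19 + (204 - 136))*(f(9, 22) + K(-7, q(-3, -4))) = (19 + (204 - 136))*(1 + (-7 + 6**2)) = (19 + 68)*(1 + (-7 + 36)) = 87*(1 + 29) = 87*30 = 2610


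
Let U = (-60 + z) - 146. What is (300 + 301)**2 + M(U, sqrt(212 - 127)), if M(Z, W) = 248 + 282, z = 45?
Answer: 361731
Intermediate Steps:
U = -161 (U = (-60 + 45) - 146 = -15 - 146 = -161)
M(Z, W) = 530
(300 + 301)**2 + M(U, sqrt(212 - 127)) = (300 + 301)**2 + 530 = 601**2 + 530 = 361201 + 530 = 361731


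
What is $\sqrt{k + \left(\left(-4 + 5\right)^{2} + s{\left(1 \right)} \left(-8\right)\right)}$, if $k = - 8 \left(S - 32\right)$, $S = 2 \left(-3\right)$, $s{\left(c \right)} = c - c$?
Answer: $\sqrt{305} \approx 17.464$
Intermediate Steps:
$s{\left(c \right)} = 0$
$S = -6$
$k = 304$ ($k = - 8 \left(-6 - 32\right) = \left(-8\right) \left(-38\right) = 304$)
$\sqrt{k + \left(\left(-4 + 5\right)^{2} + s{\left(1 \right)} \left(-8\right)\right)} = \sqrt{304 + \left(\left(-4 + 5\right)^{2} + 0 \left(-8\right)\right)} = \sqrt{304 + \left(1^{2} + 0\right)} = \sqrt{304 + \left(1 + 0\right)} = \sqrt{304 + 1} = \sqrt{305}$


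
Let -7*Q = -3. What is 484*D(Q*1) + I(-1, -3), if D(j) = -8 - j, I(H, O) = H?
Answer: -28563/7 ≈ -4080.4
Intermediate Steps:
Q = 3/7 (Q = -⅐*(-3) = 3/7 ≈ 0.42857)
484*D(Q*1) + I(-1, -3) = 484*(-8 - 3/7) - 1 = 484*(-59/7) - 1 = -28556/7 - 1 = -28563/7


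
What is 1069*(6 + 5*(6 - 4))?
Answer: 17104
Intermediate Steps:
1069*(6 + 5*(6 - 4)) = 1069*(6 + 5*2) = 1069*(6 + 10) = 1069*16 = 17104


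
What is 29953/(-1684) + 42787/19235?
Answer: -504092647/32391740 ≈ -15.562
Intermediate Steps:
29953/(-1684) + 42787/19235 = 29953*(-1/1684) + 42787*(1/19235) = -29953/1684 + 42787/19235 = -504092647/32391740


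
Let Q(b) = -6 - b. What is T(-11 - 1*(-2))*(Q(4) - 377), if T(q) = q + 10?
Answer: -387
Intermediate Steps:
T(q) = 10 + q
T(-11 - 1*(-2))*(Q(4) - 377) = (10 + (-11 - 1*(-2)))*((-6 - 1*4) - 377) = (10 + (-11 + 2))*((-6 - 4) - 377) = (10 - 9)*(-10 - 377) = 1*(-387) = -387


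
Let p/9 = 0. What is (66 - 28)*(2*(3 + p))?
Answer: 228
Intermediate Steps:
p = 0 (p = 9*0 = 0)
(66 - 28)*(2*(3 + p)) = (66 - 28)*(2*(3 + 0)) = 38*(2*3) = 38*6 = 228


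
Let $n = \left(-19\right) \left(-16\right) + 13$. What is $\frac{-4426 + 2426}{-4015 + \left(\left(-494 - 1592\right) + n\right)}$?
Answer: $\frac{250}{723} \approx 0.34578$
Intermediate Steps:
$n = 317$ ($n = 304 + 13 = 317$)
$\frac{-4426 + 2426}{-4015 + \left(\left(-494 - 1592\right) + n\right)} = \frac{-4426 + 2426}{-4015 + \left(\left(-494 - 1592\right) + 317\right)} = - \frac{2000}{-4015 + \left(-2086 + 317\right)} = - \frac{2000}{-4015 - 1769} = - \frac{2000}{-5784} = \left(-2000\right) \left(- \frac{1}{5784}\right) = \frac{250}{723}$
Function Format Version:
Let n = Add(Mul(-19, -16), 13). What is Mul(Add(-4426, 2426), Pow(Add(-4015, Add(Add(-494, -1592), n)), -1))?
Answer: Rational(250, 723) ≈ 0.34578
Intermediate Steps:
n = 317 (n = Add(304, 13) = 317)
Mul(Add(-4426, 2426), Pow(Add(-4015, Add(Add(-494, -1592), n)), -1)) = Mul(Add(-4426, 2426), Pow(Add(-4015, Add(Add(-494, -1592), 317)), -1)) = Mul(-2000, Pow(Add(-4015, Add(-2086, 317)), -1)) = Mul(-2000, Pow(Add(-4015, -1769), -1)) = Mul(-2000, Pow(-5784, -1)) = Mul(-2000, Rational(-1, 5784)) = Rational(250, 723)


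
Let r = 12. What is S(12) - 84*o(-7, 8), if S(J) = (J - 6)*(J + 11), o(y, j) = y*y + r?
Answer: -4986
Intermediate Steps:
o(y, j) = 12 + y**2 (o(y, j) = y*y + 12 = y**2 + 12 = 12 + y**2)
S(J) = (-6 + J)*(11 + J)
S(12) - 84*o(-7, 8) = (-66 + 12**2 + 5*12) - 84*(12 + (-7)**2) = (-66 + 144 + 60) - 84*(12 + 49) = 138 - 84*61 = 138 - 5124 = -4986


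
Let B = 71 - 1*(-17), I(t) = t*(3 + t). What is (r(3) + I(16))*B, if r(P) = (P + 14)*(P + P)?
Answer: 35728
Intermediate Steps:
r(P) = 2*P*(14 + P) (r(P) = (14 + P)*(2*P) = 2*P*(14 + P))
B = 88 (B = 71 + 17 = 88)
(r(3) + I(16))*B = (2*3*(14 + 3) + 16*(3 + 16))*88 = (2*3*17 + 16*19)*88 = (102 + 304)*88 = 406*88 = 35728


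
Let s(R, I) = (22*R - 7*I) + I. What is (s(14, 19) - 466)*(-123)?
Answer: 33456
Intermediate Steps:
s(R, I) = -6*I + 22*R (s(R, I) = (-7*I + 22*R) + I = -6*I + 22*R)
(s(14, 19) - 466)*(-123) = ((-6*19 + 22*14) - 466)*(-123) = ((-114 + 308) - 466)*(-123) = (194 - 466)*(-123) = -272*(-123) = 33456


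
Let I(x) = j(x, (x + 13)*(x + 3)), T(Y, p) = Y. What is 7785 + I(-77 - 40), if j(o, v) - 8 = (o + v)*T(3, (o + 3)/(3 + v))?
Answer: 43010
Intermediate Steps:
j(o, v) = 8 + 3*o + 3*v (j(o, v) = 8 + (o + v)*3 = 8 + (3*o + 3*v) = 8 + 3*o + 3*v)
I(x) = 8 + 3*x + 3*(3 + x)*(13 + x) (I(x) = 8 + 3*x + 3*((x + 13)*(x + 3)) = 8 + 3*x + 3*((13 + x)*(3 + x)) = 8 + 3*x + 3*((3 + x)*(13 + x)) = 8 + 3*x + 3*(3 + x)*(13 + x))
7785 + I(-77 - 40) = 7785 + (125 + 3*(-77 - 40)² + 51*(-77 - 40)) = 7785 + (125 + 3*(-117)² + 51*(-117)) = 7785 + (125 + 3*13689 - 5967) = 7785 + (125 + 41067 - 5967) = 7785 + 35225 = 43010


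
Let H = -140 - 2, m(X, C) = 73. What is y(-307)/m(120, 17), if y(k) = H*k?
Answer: 43594/73 ≈ 597.18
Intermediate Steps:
H = -142
y(k) = -142*k
y(-307)/m(120, 17) = -142*(-307)/73 = 43594*(1/73) = 43594/73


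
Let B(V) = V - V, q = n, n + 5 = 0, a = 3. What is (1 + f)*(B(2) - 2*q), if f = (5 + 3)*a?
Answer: 250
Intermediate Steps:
n = -5 (n = -5 + 0 = -5)
q = -5
f = 24 (f = (5 + 3)*3 = 8*3 = 24)
B(V) = 0
(1 + f)*(B(2) - 2*q) = (1 + 24)*(0 - 2*(-5)) = 25*(0 + 10) = 25*10 = 250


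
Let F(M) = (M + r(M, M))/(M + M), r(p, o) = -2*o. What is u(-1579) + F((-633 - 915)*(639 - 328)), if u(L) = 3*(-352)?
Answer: -2113/2 ≈ -1056.5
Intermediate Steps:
u(L) = -1056
F(M) = -½ (F(M) = (M - 2*M)/(M + M) = (-M)/((2*M)) = (-M)*(1/(2*M)) = -½)
u(-1579) + F((-633 - 915)*(639 - 328)) = -1056 - ½ = -2113/2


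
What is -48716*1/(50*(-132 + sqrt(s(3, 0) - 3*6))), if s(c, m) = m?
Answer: 28204/3825 + 641*I*sqrt(2)/3825 ≈ 7.3736 + 0.237*I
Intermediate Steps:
-48716*1/(50*(-132 + sqrt(s(3, 0) - 3*6))) = -48716*1/(50*(-132 + sqrt(0 - 3*6))) = -48716*1/(50*(-132 + sqrt(0 - 18))) = -48716*1/(50*(-132 + sqrt(-18))) = -48716*1/(50*(-132 + 3*I*sqrt(2))) = -48716/(-6600 + 150*I*sqrt(2))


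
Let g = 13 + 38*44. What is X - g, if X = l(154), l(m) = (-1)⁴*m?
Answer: -1531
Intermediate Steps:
g = 1685 (g = 13 + 1672 = 1685)
l(m) = m (l(m) = 1*m = m)
X = 154
X - g = 154 - 1*1685 = 154 - 1685 = -1531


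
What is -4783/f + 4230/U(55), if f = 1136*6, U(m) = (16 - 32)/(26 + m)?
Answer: -145965163/6816 ≈ -21415.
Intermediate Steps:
U(m) = -16/(26 + m)
f = 6816
-4783/f + 4230/U(55) = -4783/6816 + 4230/((-16/(26 + 55))) = -4783*1/6816 + 4230/((-16/81)) = -4783/6816 + 4230/((-16*1/81)) = -4783/6816 + 4230/(-16/81) = -4783/6816 + 4230*(-81/16) = -4783/6816 - 171315/8 = -145965163/6816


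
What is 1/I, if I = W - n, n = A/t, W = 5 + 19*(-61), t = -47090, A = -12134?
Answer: -23545/27176997 ≈ -0.00086636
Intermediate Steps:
W = -1154 (W = 5 - 1159 = -1154)
n = 6067/23545 (n = -12134/(-47090) = -12134*(-1/47090) = 6067/23545 ≈ 0.25768)
I = -27176997/23545 (I = -1154 - 1*6067/23545 = -1154 - 6067/23545 = -27176997/23545 ≈ -1154.3)
1/I = 1/(-27176997/23545) = -23545/27176997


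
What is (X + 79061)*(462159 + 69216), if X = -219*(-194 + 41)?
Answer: 59815821000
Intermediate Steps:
X = 33507 (X = -219*(-153) = 33507)
(X + 79061)*(462159 + 69216) = (33507 + 79061)*(462159 + 69216) = 112568*531375 = 59815821000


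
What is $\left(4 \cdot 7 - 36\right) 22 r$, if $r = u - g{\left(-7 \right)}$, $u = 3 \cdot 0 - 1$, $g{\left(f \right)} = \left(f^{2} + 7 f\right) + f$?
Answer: $-1056$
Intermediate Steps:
$g{\left(f \right)} = f^{2} + 8 f$
$u = -1$ ($u = 0 - 1 = -1$)
$r = 6$ ($r = -1 - - 7 \left(8 - 7\right) = -1 - \left(-7\right) 1 = -1 - -7 = -1 + 7 = 6$)
$\left(4 \cdot 7 - 36\right) 22 r = \left(4 \cdot 7 - 36\right) 22 \cdot 6 = \left(28 - 36\right) 22 \cdot 6 = \left(-8\right) 22 \cdot 6 = \left(-176\right) 6 = -1056$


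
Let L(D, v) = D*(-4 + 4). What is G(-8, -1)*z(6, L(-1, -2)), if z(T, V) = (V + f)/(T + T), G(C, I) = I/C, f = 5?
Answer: 5/96 ≈ 0.052083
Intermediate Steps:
L(D, v) = 0 (L(D, v) = D*0 = 0)
z(T, V) = (5 + V)/(2*T) (z(T, V) = (V + 5)/(T + T) = (5 + V)/((2*T)) = (5 + V)*(1/(2*T)) = (5 + V)/(2*T))
G(-8, -1)*z(6, L(-1, -2)) = (-1/(-8))*((1/2)*(5 + 0)/6) = (-1*(-1/8))*((1/2)*(1/6)*5) = (1/8)*(5/12) = 5/96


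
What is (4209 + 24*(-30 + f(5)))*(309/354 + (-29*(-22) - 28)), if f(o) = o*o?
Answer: 294747387/118 ≈ 2.4979e+6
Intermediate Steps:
f(o) = o²
(4209 + 24*(-30 + f(5)))*(309/354 + (-29*(-22) - 28)) = (4209 + 24*(-30 + 5²))*(309/354 + (-29*(-22) - 28)) = (4209 + 24*(-30 + 25))*(309*(1/354) + (638 - 28)) = (4209 + 24*(-5))*(103/118 + 610) = (4209 - 120)*(72083/118) = 4089*(72083/118) = 294747387/118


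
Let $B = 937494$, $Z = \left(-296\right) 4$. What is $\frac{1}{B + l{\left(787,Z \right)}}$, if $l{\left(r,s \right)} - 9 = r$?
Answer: $\frac{1}{938290} \approx 1.0658 \cdot 10^{-6}$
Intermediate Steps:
$Z = -1184$
$l{\left(r,s \right)} = 9 + r$
$\frac{1}{B + l{\left(787,Z \right)}} = \frac{1}{937494 + \left(9 + 787\right)} = \frac{1}{937494 + 796} = \frac{1}{938290}$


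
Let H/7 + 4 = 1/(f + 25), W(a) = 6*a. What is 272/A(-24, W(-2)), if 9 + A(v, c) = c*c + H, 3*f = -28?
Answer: 6392/2525 ≈ 2.5315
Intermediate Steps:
f = -28/3 (f = (1/3)*(-28) = -28/3 ≈ -9.3333)
H = -1295/47 (H = -28 + 7/(-28/3 + 25) = -28 + 7/(47/3) = -28 + 7*(3/47) = -28 + 21/47 = -1295/47 ≈ -27.553)
A(v, c) = -1718/47 + c**2 (A(v, c) = -9 + (c*c - 1295/47) = -9 + (c**2 - 1295/47) = -9 + (-1295/47 + c**2) = -1718/47 + c**2)
272/A(-24, W(-2)) = 272/(-1718/47 + (6*(-2))**2) = 272/(-1718/47 + (-12)**2) = 272/(-1718/47 + 144) = 272/(5050/47) = 272*(47/5050) = 6392/2525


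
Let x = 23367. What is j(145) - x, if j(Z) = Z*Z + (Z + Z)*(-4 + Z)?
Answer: 38548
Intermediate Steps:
j(Z) = Z**2 + 2*Z*(-4 + Z) (j(Z) = Z**2 + (2*Z)*(-4 + Z) = Z**2 + 2*Z*(-4 + Z))
j(145) - x = 145*(-8 + 3*145) - 1*23367 = 145*(-8 + 435) - 23367 = 145*427 - 23367 = 61915 - 23367 = 38548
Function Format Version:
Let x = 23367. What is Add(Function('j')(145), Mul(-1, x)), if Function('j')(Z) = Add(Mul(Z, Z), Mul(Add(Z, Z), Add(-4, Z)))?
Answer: 38548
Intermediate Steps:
Function('j')(Z) = Add(Pow(Z, 2), Mul(2, Z, Add(-4, Z))) (Function('j')(Z) = Add(Pow(Z, 2), Mul(Mul(2, Z), Add(-4, Z))) = Add(Pow(Z, 2), Mul(2, Z, Add(-4, Z))))
Add(Function('j')(145), Mul(-1, x)) = Add(Mul(145, Add(-8, Mul(3, 145))), Mul(-1, 23367)) = Add(Mul(145, Add(-8, 435)), -23367) = Add(Mul(145, 427), -23367) = Add(61915, -23367) = 38548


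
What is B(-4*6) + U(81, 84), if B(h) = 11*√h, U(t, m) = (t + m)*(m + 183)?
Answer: 44055 + 22*I*√6 ≈ 44055.0 + 53.889*I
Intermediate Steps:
U(t, m) = (183 + m)*(m + t) (U(t, m) = (m + t)*(183 + m) = (183 + m)*(m + t))
B(-4*6) + U(81, 84) = 11*√(-4*6) + (84² + 183*84 + 183*81 + 84*81) = 11*√(-24) + (7056 + 15372 + 14823 + 6804) = 11*(2*I*√6) + 44055 = 22*I*√6 + 44055 = 44055 + 22*I*√6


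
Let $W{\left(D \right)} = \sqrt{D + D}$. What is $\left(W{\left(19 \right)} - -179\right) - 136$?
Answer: $43 + \sqrt{38} \approx 49.164$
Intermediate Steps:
$W{\left(D \right)} = \sqrt{2} \sqrt{D}$ ($W{\left(D \right)} = \sqrt{2 D} = \sqrt{2} \sqrt{D}$)
$\left(W{\left(19 \right)} - -179\right) - 136 = \left(\sqrt{2} \sqrt{19} - -179\right) - 136 = \left(\sqrt{38} + 179\right) - 136 = \left(179 + \sqrt{38}\right) - 136 = 43 + \sqrt{38}$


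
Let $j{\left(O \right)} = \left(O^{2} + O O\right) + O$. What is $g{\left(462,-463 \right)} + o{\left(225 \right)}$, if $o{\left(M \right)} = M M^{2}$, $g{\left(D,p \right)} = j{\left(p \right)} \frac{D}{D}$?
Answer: $11818900$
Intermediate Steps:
$j{\left(O \right)} = O + 2 O^{2}$ ($j{\left(O \right)} = \left(O^{2} + O^{2}\right) + O = 2 O^{2} + O = O + 2 O^{2}$)
$g{\left(D,p \right)} = p \left(1 + 2 p\right)$ ($g{\left(D,p \right)} = p \left(1 + 2 p\right) \frac{D}{D} = p \left(1 + 2 p\right) 1 = p \left(1 + 2 p\right)$)
$o{\left(M \right)} = M^{3}$
$g{\left(462,-463 \right)} + o{\left(225 \right)} = - 463 \left(1 + 2 \left(-463\right)\right) + 225^{3} = - 463 \left(1 - 926\right) + 11390625 = \left(-463\right) \left(-925\right) + 11390625 = 428275 + 11390625 = 11818900$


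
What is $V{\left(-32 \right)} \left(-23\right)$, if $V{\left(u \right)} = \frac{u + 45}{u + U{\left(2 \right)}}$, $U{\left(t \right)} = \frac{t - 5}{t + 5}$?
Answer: $\frac{2093}{227} \approx 9.2203$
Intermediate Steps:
$U{\left(t \right)} = \frac{-5 + t}{5 + t}$
$V{\left(u \right)} = \frac{45 + u}{- \frac{3}{7} + u}$ ($V{\left(u \right)} = \frac{u + 45}{u + \frac{-5 + 2}{5 + 2}} = \frac{45 + u}{u + \frac{1}{7} \left(-3\right)} = \frac{45 + u}{u - \frac{3}{7}} = \frac{45 + u}{- \frac{3}{7} + u}$)
$V{\left(-32 \right)} \left(-23\right) = \frac{7 \left(45 - 32\right)}{-3 + 7 \left(-32\right)} \left(-23\right) = 7 \frac{1}{-3 - 224} \cdot 13 \left(-23\right) = 7 \frac{1}{-227} \cdot 13 \left(-23\right) = 7 \left(- \frac{1}{227}\right) 13 \left(-23\right) = \left(- \frac{91}{227}\right) \left(-23\right) = \frac{2093}{227}$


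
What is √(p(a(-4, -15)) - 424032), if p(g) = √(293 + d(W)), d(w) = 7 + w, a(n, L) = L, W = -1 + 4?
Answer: √(-424032 + √303) ≈ 651.16*I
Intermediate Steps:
W = 3
p(g) = √303 (p(g) = √(293 + (7 + 3)) = √(293 + 10) = √303)
√(p(a(-4, -15)) - 424032) = √(√303 - 424032) = √(-424032 + √303)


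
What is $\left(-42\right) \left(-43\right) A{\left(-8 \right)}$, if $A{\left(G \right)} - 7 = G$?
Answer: $-1806$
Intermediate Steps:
$A{\left(G \right)} = 7 + G$
$\left(-42\right) \left(-43\right) A{\left(-8 \right)} = \left(-42\right) \left(-43\right) \left(7 - 8\right) = 1806 \left(-1\right) = -1806$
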